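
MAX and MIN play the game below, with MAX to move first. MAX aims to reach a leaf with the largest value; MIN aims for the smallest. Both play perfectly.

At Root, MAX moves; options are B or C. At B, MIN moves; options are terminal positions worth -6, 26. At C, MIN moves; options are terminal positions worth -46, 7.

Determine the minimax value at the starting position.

B (MIN): min(-6, 26) = -6
C (MIN): min(-46, 7) = -46
Root (MAX): max(-6, -46) = -6

-6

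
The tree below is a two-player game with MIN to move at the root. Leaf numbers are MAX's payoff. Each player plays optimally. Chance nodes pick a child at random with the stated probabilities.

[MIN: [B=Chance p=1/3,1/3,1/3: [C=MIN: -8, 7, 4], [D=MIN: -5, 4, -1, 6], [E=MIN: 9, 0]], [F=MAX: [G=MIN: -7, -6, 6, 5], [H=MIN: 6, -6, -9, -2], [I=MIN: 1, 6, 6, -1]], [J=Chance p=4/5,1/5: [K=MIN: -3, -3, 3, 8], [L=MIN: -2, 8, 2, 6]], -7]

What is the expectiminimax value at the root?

-7

C (MIN): min(-8, 7, 4) = -8
D (MIN): min(-5, 4, -1, 6) = -5
E (MIN): min(9, 0) = 0
B (Chance): 1/3·-8 + 1/3·-5 + 1/3·0 = -4.33
G (MIN): min(-7, -6, 6, 5) = -7
H (MIN): min(6, -6, -9, -2) = -9
I (MIN): min(1, 6, 6, -1) = -1
F (MAX): max(-7, -9, -1) = -1
K (MIN): min(-3, -3, 3, 8) = -3
L (MIN): min(-2, 8, 2, 6) = -2
J (Chance): 4/5·-3 + 1/5·-2 = -2.8
Root (MIN): min(-4.33, -1, -2.8, -7) = -7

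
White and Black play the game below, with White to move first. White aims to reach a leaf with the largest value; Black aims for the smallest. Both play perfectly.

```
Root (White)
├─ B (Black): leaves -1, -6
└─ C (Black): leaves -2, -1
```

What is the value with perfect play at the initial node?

B (Black): min(-1, -6) = -6
C (Black): min(-2, -1) = -2
Root (White): max(-6, -2) = -2

-2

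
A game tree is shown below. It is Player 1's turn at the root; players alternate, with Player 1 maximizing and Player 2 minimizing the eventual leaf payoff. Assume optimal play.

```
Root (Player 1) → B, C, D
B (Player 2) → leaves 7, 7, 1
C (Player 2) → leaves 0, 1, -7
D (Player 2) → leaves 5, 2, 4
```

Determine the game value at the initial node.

2

B (Player 2): min(7, 7, 1) = 1
C (Player 2): min(0, 1, -7) = -7
D (Player 2): min(5, 2, 4) = 2
Root (Player 1): max(1, -7, 2) = 2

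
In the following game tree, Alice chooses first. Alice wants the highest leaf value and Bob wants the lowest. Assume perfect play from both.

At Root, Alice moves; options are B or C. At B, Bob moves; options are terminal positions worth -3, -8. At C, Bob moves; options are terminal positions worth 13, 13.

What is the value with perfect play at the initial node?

13

B (Bob): min(-3, -8) = -8
C (Bob): min(13, 13) = 13
Root (Alice): max(-8, 13) = 13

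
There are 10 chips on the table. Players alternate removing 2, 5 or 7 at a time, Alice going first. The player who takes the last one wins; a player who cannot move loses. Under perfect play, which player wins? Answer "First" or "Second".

Second

Positions where the player to move wins (W) vs loses (L):
i:   0  1  2  3  4  5  6  7  8  9 10
     L  L  W  W  L  W  W  W  W  W  L
Position 10 is L, so the second player wins.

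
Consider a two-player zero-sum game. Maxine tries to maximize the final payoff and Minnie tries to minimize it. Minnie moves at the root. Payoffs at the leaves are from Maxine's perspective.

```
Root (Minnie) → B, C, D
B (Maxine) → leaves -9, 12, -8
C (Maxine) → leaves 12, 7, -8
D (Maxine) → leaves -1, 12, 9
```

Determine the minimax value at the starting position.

B (Maxine): max(-9, 12, -8) = 12
C (Maxine): max(12, 7, -8) = 12
D (Maxine): max(-1, 12, 9) = 12
Root (Minnie): min(12, 12, 12) = 12

12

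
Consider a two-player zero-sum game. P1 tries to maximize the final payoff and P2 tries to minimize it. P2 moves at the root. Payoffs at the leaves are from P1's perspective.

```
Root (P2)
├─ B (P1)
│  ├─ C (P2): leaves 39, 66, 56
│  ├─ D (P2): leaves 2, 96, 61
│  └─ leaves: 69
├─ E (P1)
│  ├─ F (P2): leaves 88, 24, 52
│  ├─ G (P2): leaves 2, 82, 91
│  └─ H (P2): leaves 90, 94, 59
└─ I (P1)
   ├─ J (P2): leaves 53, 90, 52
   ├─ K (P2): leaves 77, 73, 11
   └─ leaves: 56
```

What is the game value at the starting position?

C (P2): min(39, 66, 56) = 39
D (P2): min(2, 96, 61) = 2
B (P1): max(39, 2, 69) = 69
F (P2): min(88, 24, 52) = 24
G (P2): min(2, 82, 91) = 2
H (P2): min(90, 94, 59) = 59
E (P1): max(24, 2, 59) = 59
J (P2): min(53, 90, 52) = 52
K (P2): min(77, 73, 11) = 11
I (P1): max(52, 11, 56) = 56
Root (P2): min(69, 59, 56) = 56

56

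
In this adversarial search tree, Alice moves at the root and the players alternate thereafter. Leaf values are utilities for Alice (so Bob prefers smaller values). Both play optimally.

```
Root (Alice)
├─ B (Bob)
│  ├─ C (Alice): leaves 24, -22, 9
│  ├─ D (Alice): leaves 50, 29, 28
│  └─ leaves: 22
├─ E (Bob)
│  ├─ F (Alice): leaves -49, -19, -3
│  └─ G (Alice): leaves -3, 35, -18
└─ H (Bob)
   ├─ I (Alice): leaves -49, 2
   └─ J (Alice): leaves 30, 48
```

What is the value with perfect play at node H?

I: max(-49, 2) = 2
J: max(30, 48) = 48
H: min(2, 48) = 2

2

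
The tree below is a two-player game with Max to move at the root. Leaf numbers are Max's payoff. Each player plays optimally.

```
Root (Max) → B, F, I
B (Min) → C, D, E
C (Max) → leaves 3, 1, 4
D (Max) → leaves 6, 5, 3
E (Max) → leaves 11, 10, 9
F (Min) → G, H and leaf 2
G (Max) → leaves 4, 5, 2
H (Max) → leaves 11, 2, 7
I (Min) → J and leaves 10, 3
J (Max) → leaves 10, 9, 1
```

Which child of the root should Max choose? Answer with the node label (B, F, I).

B

C (Max): max(3, 1, 4) = 4
D (Max): max(6, 5, 3) = 6
E (Max): max(11, 10, 9) = 11
B (Min): min(4, 6, 11) = 4
G (Max): max(4, 5, 2) = 5
H (Max): max(11, 2, 7) = 11
F (Min): min(5, 11, 2) = 2
J (Max): max(10, 9, 1) = 10
I (Min): min(10, 10, 3) = 3
Root (Max): max(4, 2, 3) = 4
Max picks the child with the highest value: B (value 4).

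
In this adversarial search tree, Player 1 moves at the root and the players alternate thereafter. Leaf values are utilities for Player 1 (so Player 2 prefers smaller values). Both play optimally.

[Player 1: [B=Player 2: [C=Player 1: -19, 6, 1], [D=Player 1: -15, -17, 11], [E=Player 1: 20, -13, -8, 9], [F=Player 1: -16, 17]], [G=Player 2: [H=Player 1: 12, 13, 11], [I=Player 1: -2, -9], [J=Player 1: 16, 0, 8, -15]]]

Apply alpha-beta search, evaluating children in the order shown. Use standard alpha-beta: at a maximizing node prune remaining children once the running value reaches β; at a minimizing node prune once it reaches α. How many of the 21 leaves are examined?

14

C [α=-∞,β=+∞]: v=6
D [α=-∞,β=6]: v=11
E [α=-∞,β=6]: v=20 after child 1 ≥ β → β-cutoff, skip 3
F [α=-∞,β=6]: v=17
B [α=-∞,β=+∞]: v=6
H [α=6,β=+∞]: v=13
I [α=6,β=13]: v=-2
G [α=6,β=+∞]: v=-2 after child 2 ≤ α → α-cutoff, skip 1
Root [α=-∞,β=+∞]: v=6
Leaves evaluated: 14 of 21.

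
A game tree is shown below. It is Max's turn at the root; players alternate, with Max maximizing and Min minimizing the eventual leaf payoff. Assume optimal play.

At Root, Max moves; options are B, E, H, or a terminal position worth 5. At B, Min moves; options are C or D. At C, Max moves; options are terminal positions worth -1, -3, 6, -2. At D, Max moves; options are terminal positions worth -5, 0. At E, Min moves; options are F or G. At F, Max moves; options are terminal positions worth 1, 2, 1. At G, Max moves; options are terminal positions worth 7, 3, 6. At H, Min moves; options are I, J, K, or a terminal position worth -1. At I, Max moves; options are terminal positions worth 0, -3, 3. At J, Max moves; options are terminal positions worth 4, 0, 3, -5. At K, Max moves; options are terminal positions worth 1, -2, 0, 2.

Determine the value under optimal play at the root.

C (Max): max(-1, -3, 6, -2) = 6
D (Max): max(-5, 0) = 0
B (Min): min(6, 0) = 0
F (Max): max(1, 2, 1) = 2
G (Max): max(7, 3, 6) = 7
E (Min): min(2, 7) = 2
I (Max): max(0, -3, 3) = 3
J (Max): max(4, 0, 3, -5) = 4
K (Max): max(1, -2, 0, 2) = 2
H (Min): min(3, 4, 2, -1) = -1
Root (Max): max(0, 2, -1, 5) = 5

5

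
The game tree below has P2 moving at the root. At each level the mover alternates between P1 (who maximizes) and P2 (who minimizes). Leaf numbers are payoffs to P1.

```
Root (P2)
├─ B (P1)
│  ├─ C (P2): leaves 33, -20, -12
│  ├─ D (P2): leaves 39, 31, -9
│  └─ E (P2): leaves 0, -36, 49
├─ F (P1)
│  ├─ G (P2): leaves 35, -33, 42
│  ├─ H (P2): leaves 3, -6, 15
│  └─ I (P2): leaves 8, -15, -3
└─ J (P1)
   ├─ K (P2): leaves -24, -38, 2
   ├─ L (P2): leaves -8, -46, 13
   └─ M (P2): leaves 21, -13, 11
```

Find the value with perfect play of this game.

-13

C (P2): min(33, -20, -12) = -20
D (P2): min(39, 31, -9) = -9
E (P2): min(0, -36, 49) = -36
B (P1): max(-20, -9, -36) = -9
G (P2): min(35, -33, 42) = -33
H (P2): min(3, -6, 15) = -6
I (P2): min(8, -15, -3) = -15
F (P1): max(-33, -6, -15) = -6
K (P2): min(-24, -38, 2) = -38
L (P2): min(-8, -46, 13) = -46
M (P2): min(21, -13, 11) = -13
J (P1): max(-38, -46, -13) = -13
Root (P2): min(-9, -6, -13) = -13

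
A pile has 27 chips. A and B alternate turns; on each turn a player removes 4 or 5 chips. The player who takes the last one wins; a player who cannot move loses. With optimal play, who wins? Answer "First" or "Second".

W/L table (W = player to move can force a win):
i:   0  1  2  3  4  5  6  7  8  9 10 11 12 13 14 15 16 17 18 19 20 21 22 23 24 25 26 27
     L  L  L  L  W  W  W  W  W  L  L  L  L  W  W  W  W  W  L  L  L  L  W  W  W  W  W  L
Position 27 is L, so the second player wins.

Second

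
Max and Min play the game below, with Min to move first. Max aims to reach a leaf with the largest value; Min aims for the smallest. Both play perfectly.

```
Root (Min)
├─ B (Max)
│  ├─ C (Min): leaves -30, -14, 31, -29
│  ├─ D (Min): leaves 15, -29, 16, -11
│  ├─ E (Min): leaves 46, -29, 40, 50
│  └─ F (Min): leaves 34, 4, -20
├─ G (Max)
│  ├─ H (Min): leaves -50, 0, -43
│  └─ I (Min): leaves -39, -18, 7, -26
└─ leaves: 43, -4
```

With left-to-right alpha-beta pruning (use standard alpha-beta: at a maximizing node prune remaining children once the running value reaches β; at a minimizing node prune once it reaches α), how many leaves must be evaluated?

22

C [α=-∞,β=+∞]: v=-30
D [α=-30,β=+∞]: v=-29
E [α=-29,β=+∞]: v=-29 after child 2 ≤ α → α-cutoff, skip 2
F [α=-29,β=+∞]: v=-20
B [α=-∞,β=+∞]: v=-20
H [α=-∞,β=-20]: v=-50
I [α=-50,β=-20]: v=-39
G [α=-∞,β=-20]: v=-39
Root [α=-∞,β=+∞]: v=-39
Leaves evaluated: 22 of 24.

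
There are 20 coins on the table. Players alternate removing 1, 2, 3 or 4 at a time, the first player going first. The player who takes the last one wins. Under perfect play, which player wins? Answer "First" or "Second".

Second

W/L table (W = player to move can force a win):
i:   0  1  2  3  4  5  6  7  8  9 10 11 12 13 14 15 16 17 18 19 20
     L  W  W  W  W  L  W  W  W  W  L  W  W  W  W  L  W  W  W  W  L
Position 20 is L, so the second player wins.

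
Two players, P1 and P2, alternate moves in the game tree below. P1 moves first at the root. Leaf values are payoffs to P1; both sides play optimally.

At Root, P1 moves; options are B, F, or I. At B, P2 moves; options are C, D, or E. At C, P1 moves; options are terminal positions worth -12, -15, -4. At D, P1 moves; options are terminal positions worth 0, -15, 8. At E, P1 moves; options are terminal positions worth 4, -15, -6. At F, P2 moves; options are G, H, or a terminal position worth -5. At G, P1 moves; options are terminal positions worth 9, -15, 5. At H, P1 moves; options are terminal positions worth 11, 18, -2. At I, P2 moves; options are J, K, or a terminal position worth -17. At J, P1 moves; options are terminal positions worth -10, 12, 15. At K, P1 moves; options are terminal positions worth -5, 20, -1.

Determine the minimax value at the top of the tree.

-4

C (P1): max(-12, -15, -4) = -4
D (P1): max(0, -15, 8) = 8
E (P1): max(4, -15, -6) = 4
B (P2): min(-4, 8, 4) = -4
G (P1): max(9, -15, 5) = 9
H (P1): max(11, 18, -2) = 18
F (P2): min(9, 18, -5) = -5
J (P1): max(-10, 12, 15) = 15
K (P1): max(-5, 20, -1) = 20
I (P2): min(15, 20, -17) = -17
Root (P1): max(-4, -5, -17) = -4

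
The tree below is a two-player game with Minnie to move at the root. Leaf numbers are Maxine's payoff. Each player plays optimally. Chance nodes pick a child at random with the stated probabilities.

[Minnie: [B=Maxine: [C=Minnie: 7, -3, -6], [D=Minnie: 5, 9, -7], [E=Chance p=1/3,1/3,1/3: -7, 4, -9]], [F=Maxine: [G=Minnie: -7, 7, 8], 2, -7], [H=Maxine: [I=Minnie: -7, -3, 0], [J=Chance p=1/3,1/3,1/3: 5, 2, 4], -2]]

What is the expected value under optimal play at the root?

C (Minnie): min(7, -3, -6) = -6
D (Minnie): min(5, 9, -7) = -7
E (Chance): 1/3·-7 + 1/3·4 + 1/3·-9 = -4
B (Maxine): max(-6, -7, -4) = -4
G (Minnie): min(-7, 7, 8) = -7
F (Maxine): max(-7, 2, -7) = 2
I (Minnie): min(-7, -3, 0) = -7
J (Chance): 1/3·5 + 1/3·2 + 1/3·4 = 3.67
H (Maxine): max(-7, 3.67, -2) = 3.67
Root (Minnie): min(-4, 2, 3.67) = -4

-4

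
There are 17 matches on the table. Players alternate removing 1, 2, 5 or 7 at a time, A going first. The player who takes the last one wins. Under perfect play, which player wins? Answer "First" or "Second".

i:   0  1  2  3  4  5  6  7  8  9 10 11 12 13 14 15 16 17
     L  W  W  L  W  W  L  W  W  L  W  W  L  W  W  L  W  W
Position 17 is W, so the first player wins.

First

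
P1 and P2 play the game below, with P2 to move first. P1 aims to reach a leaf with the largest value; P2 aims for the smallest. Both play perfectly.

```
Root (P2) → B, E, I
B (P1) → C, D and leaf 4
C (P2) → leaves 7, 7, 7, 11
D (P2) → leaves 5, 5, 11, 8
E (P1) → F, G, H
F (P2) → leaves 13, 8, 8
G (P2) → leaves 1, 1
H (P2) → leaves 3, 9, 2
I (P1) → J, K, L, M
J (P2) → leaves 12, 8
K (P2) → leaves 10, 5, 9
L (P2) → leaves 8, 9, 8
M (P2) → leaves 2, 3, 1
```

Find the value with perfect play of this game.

7

C (P2): min(7, 7, 7, 11) = 7
D (P2): min(5, 5, 11, 8) = 5
B (P1): max(7, 5, 4) = 7
F (P2): min(13, 8, 8) = 8
G (P2): min(1, 1) = 1
H (P2): min(3, 9, 2) = 2
E (P1): max(8, 1, 2) = 8
J (P2): min(12, 8) = 8
K (P2): min(10, 5, 9) = 5
L (P2): min(8, 9, 8) = 8
M (P2): min(2, 3, 1) = 1
I (P1): max(8, 5, 8, 1) = 8
Root (P2): min(7, 8, 8) = 7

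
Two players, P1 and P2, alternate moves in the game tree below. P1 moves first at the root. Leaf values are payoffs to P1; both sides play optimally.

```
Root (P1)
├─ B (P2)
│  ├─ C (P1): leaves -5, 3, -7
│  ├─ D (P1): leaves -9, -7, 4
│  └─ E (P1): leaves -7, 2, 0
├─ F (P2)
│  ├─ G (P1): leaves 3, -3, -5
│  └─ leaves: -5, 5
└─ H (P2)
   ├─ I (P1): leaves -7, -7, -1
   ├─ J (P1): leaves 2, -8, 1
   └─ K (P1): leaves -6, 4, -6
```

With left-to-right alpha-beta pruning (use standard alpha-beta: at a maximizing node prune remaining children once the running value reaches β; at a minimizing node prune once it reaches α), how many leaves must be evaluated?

C [α=-∞,β=+∞]: v=3
D [α=-∞,β=3]: v=4
E [α=-∞,β=3]: v=2
B [α=-∞,β=+∞]: v=2
G [α=2,β=+∞]: v=3
F [α=2,β=+∞]: v=-5 after child 2 ≤ α → α-cutoff, skip 1
I [α=2,β=+∞]: v=-1
H [α=2,β=+∞]: v=-1 after child 1 ≤ α → α-cutoff, skip 2
Root [α=-∞,β=+∞]: v=2
Leaves evaluated: 16 of 23.

16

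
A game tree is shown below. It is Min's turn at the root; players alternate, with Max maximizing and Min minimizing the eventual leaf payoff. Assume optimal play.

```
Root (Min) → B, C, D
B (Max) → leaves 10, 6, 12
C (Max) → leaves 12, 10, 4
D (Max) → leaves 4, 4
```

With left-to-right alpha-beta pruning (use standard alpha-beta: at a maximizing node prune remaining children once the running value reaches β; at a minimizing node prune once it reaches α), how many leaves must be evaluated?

6

B [α=-∞,β=+∞]: v=12
C [α=-∞,β=12]: v=12 after child 1 ≥ β → β-cutoff, skip 2
D [α=-∞,β=12]: v=4
Root [α=-∞,β=+∞]: v=4
Leaves evaluated: 6 of 8.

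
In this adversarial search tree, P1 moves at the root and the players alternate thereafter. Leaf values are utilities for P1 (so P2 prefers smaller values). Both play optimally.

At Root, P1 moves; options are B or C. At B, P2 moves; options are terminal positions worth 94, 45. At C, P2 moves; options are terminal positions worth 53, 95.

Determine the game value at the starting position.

B (P2): min(94, 45) = 45
C (P2): min(53, 95) = 53
Root (P1): max(45, 53) = 53

53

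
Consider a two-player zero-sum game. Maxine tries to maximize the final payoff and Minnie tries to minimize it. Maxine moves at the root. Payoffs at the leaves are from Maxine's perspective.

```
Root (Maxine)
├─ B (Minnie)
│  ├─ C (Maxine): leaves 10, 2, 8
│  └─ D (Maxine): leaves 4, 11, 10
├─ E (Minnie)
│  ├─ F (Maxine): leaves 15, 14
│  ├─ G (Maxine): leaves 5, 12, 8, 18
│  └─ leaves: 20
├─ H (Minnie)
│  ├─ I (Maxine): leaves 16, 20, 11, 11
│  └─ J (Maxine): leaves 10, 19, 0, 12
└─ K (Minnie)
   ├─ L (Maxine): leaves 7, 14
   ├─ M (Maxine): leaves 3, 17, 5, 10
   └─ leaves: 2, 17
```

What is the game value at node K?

2

L: max(7, 14) = 14
M: max(3, 17, 5, 10) = 17
K: min(14, 17, 2, 17) = 2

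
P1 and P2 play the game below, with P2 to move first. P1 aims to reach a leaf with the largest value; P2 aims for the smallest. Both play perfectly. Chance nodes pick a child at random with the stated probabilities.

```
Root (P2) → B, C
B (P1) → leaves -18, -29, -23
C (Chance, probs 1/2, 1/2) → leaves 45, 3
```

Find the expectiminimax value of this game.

B (P1): max(-18, -29, -23) = -18
C (Chance): 1/2·45 + 1/2·3 = 24
Root (P2): min(-18, 24) = -18

-18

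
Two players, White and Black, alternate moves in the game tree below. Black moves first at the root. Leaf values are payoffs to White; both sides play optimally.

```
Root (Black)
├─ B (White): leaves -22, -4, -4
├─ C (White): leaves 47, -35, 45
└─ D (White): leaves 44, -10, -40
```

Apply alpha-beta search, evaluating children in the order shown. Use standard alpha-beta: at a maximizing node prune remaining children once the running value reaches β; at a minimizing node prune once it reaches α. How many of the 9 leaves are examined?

B [α=-∞,β=+∞]: v=-4
C [α=-∞,β=-4]: v=47 after child 1 ≥ β → β-cutoff, skip 2
D [α=-∞,β=-4]: v=44 after child 1 ≥ β → β-cutoff, skip 2
Root [α=-∞,β=+∞]: v=-4
Leaves evaluated: 5 of 9.

5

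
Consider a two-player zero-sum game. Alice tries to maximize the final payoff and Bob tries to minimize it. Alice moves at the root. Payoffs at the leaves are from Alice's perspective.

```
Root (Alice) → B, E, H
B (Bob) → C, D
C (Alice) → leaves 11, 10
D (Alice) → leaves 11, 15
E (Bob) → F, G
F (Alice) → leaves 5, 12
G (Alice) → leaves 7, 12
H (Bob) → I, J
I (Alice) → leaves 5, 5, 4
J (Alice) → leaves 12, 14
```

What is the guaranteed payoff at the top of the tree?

C (Alice): max(11, 10) = 11
D (Alice): max(11, 15) = 15
B (Bob): min(11, 15) = 11
F (Alice): max(5, 12) = 12
G (Alice): max(7, 12) = 12
E (Bob): min(12, 12) = 12
I (Alice): max(5, 5, 4) = 5
J (Alice): max(12, 14) = 14
H (Bob): min(5, 14) = 5
Root (Alice): max(11, 12, 5) = 12

12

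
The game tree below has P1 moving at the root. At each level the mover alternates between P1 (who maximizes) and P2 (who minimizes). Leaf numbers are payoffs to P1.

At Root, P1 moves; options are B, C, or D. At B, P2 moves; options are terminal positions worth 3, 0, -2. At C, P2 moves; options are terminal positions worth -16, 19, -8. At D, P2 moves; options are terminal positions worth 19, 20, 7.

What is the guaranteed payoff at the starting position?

7

B (P2): min(3, 0, -2) = -2
C (P2): min(-16, 19, -8) = -16
D (P2): min(19, 20, 7) = 7
Root (P1): max(-2, -16, 7) = 7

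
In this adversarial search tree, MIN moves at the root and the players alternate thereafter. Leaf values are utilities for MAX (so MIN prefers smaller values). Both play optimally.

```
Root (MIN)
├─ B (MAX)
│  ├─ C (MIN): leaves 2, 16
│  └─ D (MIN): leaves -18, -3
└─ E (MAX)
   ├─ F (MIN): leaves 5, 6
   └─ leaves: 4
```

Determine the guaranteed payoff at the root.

2

C (MIN): min(2, 16) = 2
D (MIN): min(-18, -3) = -18
B (MAX): max(2, -18) = 2
F (MIN): min(5, 6) = 5
E (MAX): max(5, 4) = 5
Root (MIN): min(2, 5) = 2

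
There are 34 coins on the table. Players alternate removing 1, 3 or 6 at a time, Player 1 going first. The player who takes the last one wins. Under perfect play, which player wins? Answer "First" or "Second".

First

Compute winning (W) and losing (L) positions by backward induction:
i:   0  1  2  3  4  5  6  7  8  9 10 11 12 13 14 15 16 17 18 19 20 21 22 23 24 25 26 27 28 29 30 31 32 33 34
     L  W  L  W  L  W  W  W  W  L  W  L  W  L  W  W  W  W  L  W  L  W  L  W  W  W  W  L  W  L  W  L  W  W  W
Position 34 is W, so the first player wins.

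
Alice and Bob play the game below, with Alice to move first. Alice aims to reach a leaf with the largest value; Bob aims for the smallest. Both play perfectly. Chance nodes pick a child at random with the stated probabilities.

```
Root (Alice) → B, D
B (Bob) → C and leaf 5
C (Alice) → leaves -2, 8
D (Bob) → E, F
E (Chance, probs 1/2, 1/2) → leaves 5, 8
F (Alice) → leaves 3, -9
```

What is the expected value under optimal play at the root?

C (Alice): max(-2, 8) = 8
B (Bob): min(8, 5) = 5
E (Chance): 1/2·5 + 1/2·8 = 6.5
F (Alice): max(3, -9) = 3
D (Bob): min(6.5, 3) = 3
Root (Alice): max(5, 3) = 5

5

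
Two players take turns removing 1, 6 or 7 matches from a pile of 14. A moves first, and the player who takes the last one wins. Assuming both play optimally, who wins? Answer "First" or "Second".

Compute winning (W) and losing (L) positions by backward induction:
i:   0  1  2  3  4  5  6  7  8  9 10 11 12 13 14
     L  W  L  W  L  W  W  W  W  W  W  W  L  W  L
Position 14 is L, so the second player wins.

Second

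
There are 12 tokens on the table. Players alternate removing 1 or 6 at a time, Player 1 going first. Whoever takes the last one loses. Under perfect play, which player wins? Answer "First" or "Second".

Second

Positions where the player to move wins (W) vs loses (L):
i:   0  1  2  3  4  5  6  7  8  9 10 11 12
     W  L  W  L  W  L  W  W  L  W  L  W  L
Position 12 is L, so the second player wins.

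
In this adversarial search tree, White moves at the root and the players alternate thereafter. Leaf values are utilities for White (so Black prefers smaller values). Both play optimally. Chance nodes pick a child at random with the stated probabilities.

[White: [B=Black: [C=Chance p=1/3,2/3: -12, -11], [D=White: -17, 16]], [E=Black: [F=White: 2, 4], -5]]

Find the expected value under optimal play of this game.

-5

C (Chance): 1/3·-12 + 2/3·-11 = -11.33
D (White): max(-17, 16) = 16
B (Black): min(-11.33, 16) = -11.33
F (White): max(2, 4) = 4
E (Black): min(4, -5) = -5
Root (White): max(-11.33, -5) = -5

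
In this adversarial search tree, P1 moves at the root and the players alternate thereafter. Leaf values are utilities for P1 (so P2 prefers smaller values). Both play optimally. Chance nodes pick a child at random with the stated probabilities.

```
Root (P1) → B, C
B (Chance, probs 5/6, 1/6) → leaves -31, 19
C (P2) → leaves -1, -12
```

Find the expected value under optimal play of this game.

B (Chance): 5/6·-31 + 1/6·19 = -22.67
C (P2): min(-1, -12) = -12
Root (P1): max(-22.67, -12) = -12

-12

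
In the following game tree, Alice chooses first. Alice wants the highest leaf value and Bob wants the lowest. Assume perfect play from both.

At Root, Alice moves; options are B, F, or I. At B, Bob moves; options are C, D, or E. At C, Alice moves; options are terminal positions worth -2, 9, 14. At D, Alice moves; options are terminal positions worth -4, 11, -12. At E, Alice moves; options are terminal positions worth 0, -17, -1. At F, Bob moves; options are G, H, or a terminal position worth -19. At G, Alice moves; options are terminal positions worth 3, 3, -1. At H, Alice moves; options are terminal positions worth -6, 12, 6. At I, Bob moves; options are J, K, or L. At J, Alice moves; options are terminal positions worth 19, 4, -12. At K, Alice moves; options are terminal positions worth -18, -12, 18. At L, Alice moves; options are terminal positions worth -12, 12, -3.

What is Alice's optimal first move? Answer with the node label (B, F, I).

I

C (Alice): max(-2, 9, 14) = 14
D (Alice): max(-4, 11, -12) = 11
E (Alice): max(0, -17, -1) = 0
B (Bob): min(14, 11, 0) = 0
G (Alice): max(3, 3, -1) = 3
H (Alice): max(-6, 12, 6) = 12
F (Bob): min(3, 12, -19) = -19
J (Alice): max(19, 4, -12) = 19
K (Alice): max(-18, -12, 18) = 18
L (Alice): max(-12, 12, -3) = 12
I (Bob): min(19, 18, 12) = 12
Root (Alice): max(0, -19, 12) = 12
Alice picks the child with the highest value: I (value 12).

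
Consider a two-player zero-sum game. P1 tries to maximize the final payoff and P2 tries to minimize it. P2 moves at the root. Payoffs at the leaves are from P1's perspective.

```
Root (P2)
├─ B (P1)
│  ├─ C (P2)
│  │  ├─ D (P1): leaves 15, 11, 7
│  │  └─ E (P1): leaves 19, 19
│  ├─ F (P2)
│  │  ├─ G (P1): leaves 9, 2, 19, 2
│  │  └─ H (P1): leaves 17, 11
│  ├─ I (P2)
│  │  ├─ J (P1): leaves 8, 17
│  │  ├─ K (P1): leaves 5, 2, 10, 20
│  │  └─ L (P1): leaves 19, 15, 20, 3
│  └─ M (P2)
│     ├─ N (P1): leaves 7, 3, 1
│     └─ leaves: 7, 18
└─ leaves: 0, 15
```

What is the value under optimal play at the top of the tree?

0

D (P1): max(15, 11, 7) = 15
E (P1): max(19, 19) = 19
C (P2): min(15, 19) = 15
G (P1): max(9, 2, 19, 2) = 19
H (P1): max(17, 11) = 17
F (P2): min(19, 17) = 17
J (P1): max(8, 17) = 17
K (P1): max(5, 2, 10, 20) = 20
L (P1): max(19, 15, 20, 3) = 20
I (P2): min(17, 20, 20) = 17
N (P1): max(7, 3, 1) = 7
M (P2): min(7, 7, 18) = 7
B (P1): max(15, 17, 17, 7) = 17
Root (P2): min(17, 0, 15) = 0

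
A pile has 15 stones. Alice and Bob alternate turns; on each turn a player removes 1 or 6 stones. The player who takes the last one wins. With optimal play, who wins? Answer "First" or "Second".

First

W/L table (W = player to move can force a win):
i:   0  1  2  3  4  5  6  7  8  9 10 11 12 13 14 15
     L  W  L  W  L  W  W  L  W  L  W  L  W  W  L  W
Position 15 is W, so the first player wins.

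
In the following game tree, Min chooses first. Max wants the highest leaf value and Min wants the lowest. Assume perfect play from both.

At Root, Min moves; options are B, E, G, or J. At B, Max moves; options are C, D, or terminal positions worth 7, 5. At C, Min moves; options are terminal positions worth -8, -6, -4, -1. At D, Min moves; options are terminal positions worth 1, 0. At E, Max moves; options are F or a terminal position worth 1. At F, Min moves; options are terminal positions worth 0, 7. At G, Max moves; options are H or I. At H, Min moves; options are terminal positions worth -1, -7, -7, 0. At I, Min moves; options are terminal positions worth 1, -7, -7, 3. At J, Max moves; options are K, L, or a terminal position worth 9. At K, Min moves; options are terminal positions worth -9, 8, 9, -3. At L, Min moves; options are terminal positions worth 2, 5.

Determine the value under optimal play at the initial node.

-7

C (Min): min(-8, -6, -4, -1) = -8
D (Min): min(1, 0) = 0
B (Max): max(-8, 0, 7, 5) = 7
F (Min): min(0, 7) = 0
E (Max): max(0, 1) = 1
H (Min): min(-1, -7, -7, 0) = -7
I (Min): min(1, -7, -7, 3) = -7
G (Max): max(-7, -7) = -7
K (Min): min(-9, 8, 9, -3) = -9
L (Min): min(2, 5) = 2
J (Max): max(-9, 2, 9) = 9
Root (Min): min(7, 1, -7, 9) = -7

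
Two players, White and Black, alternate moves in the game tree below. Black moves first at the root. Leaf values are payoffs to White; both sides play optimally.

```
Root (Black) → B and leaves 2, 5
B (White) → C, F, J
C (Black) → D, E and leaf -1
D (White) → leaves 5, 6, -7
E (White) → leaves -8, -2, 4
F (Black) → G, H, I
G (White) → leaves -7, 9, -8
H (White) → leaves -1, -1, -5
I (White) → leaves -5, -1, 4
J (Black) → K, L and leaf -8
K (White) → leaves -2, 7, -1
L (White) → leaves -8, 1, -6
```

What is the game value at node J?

-8

K: max(-2, 7, -1) = 7
L: max(-8, 1, -6) = 1
J: min(7, 1, -8) = -8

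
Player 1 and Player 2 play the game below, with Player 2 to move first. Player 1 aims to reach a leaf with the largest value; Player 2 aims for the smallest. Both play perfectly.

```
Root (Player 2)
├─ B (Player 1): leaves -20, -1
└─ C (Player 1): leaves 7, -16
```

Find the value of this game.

-1

B (Player 1): max(-20, -1) = -1
C (Player 1): max(7, -16) = 7
Root (Player 2): min(-1, 7) = -1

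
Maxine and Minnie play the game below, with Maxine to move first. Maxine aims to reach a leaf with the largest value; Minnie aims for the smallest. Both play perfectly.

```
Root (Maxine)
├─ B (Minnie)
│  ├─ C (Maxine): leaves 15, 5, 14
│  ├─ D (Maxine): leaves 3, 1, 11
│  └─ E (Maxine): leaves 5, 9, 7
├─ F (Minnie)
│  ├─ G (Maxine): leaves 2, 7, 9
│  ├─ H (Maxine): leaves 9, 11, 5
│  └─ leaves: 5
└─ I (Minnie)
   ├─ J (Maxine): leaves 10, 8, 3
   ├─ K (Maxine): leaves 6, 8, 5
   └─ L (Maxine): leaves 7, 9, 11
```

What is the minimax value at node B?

C: max(15, 5, 14) = 15
D: max(3, 1, 11) = 11
E: max(5, 9, 7) = 9
B: min(15, 11, 9) = 9

9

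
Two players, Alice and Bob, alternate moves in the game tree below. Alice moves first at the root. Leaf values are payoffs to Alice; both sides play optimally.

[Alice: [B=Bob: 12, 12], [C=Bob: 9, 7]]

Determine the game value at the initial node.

12

B (Bob): min(12, 12) = 12
C (Bob): min(9, 7) = 7
Root (Alice): max(12, 7) = 12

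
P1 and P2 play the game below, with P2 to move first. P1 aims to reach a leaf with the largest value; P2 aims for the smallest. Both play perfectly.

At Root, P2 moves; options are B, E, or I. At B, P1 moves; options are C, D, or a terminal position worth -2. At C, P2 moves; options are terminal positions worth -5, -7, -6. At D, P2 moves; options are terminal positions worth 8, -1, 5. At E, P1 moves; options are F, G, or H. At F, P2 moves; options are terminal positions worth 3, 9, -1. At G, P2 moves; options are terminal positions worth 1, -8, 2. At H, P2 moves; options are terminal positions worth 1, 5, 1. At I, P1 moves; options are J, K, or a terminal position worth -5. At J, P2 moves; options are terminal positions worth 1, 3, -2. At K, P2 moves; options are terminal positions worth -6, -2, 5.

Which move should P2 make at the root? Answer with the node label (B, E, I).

C (P2): min(-5, -7, -6) = -7
D (P2): min(8, -1, 5) = -1
B (P1): max(-7, -1, -2) = -1
F (P2): min(3, 9, -1) = -1
G (P2): min(1, -8, 2) = -8
H (P2): min(1, 5, 1) = 1
E (P1): max(-1, -8, 1) = 1
J (P2): min(1, 3, -2) = -2
K (P2): min(-6, -2, 5) = -6
I (P1): max(-2, -6, -5) = -2
Root (P2): min(-1, 1, -2) = -2
P2 picks the child with the lowest value: I (value -2).

I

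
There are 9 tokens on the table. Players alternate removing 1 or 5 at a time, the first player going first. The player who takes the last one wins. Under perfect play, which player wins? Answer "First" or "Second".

First

Compute winning (W) and losing (L) positions by backward induction:
i:   0  1  2  3  4  5  6  7  8  9
     L  W  L  W  L  W  L  W  L  W
Position 9 is W, so the first player wins.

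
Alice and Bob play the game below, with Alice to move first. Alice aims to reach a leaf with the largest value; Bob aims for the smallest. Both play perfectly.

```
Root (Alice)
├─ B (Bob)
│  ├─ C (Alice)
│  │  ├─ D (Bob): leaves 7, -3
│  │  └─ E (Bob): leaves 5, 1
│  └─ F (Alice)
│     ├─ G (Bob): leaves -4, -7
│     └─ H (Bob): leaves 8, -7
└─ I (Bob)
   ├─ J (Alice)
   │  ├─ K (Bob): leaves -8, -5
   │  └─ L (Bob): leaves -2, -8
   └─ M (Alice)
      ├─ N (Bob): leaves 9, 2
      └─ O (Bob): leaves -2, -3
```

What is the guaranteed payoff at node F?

G: min(-4, -7) = -7
H: min(8, -7) = -7
F: max(-7, -7) = -7

-7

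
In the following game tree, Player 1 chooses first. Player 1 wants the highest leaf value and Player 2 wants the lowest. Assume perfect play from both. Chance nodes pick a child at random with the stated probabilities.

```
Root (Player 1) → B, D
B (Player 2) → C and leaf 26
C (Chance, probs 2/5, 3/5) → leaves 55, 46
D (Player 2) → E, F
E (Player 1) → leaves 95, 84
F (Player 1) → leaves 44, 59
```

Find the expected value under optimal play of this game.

59

C (Chance): 2/5·55 + 3/5·46 = 49.6
B (Player 2): min(49.6, 26) = 26
E (Player 1): max(95, 84) = 95
F (Player 1): max(44, 59) = 59
D (Player 2): min(95, 59) = 59
Root (Player 1): max(26, 59) = 59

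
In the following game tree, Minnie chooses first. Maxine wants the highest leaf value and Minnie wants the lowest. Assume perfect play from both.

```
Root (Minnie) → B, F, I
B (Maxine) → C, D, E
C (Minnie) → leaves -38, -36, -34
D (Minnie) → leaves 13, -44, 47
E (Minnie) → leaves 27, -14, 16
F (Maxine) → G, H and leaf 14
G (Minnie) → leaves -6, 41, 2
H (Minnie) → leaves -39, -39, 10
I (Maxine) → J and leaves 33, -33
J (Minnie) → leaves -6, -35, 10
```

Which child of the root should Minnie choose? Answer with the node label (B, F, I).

C (Minnie): min(-38, -36, -34) = -38
D (Minnie): min(13, -44, 47) = -44
E (Minnie): min(27, -14, 16) = -14
B (Maxine): max(-38, -44, -14) = -14
G (Minnie): min(-6, 41, 2) = -6
H (Minnie): min(-39, -39, 10) = -39
F (Maxine): max(-6, -39, 14) = 14
J (Minnie): min(-6, -35, 10) = -35
I (Maxine): max(-35, 33, -33) = 33
Root (Minnie): min(-14, 14, 33) = -14
Minnie picks the child with the lowest value: B (value -14).

B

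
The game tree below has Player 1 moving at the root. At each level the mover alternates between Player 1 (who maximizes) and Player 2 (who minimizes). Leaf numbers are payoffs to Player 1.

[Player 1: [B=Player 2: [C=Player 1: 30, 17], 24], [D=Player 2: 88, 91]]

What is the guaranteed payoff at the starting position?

C (Player 1): max(30, 17) = 30
B (Player 2): min(30, 24) = 24
D (Player 2): min(88, 91) = 88
Root (Player 1): max(24, 88) = 88

88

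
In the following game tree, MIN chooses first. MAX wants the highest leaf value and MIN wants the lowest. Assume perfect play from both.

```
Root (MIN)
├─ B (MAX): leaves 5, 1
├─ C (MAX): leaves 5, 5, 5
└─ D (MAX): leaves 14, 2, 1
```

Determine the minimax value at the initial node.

B (MAX): max(5, 1) = 5
C (MAX): max(5, 5, 5) = 5
D (MAX): max(14, 2, 1) = 14
Root (MIN): min(5, 5, 14) = 5

5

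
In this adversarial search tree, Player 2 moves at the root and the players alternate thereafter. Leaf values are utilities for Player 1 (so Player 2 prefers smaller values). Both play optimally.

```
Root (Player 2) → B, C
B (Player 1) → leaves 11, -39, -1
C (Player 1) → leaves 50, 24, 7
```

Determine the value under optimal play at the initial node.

B (Player 1): max(11, -39, -1) = 11
C (Player 1): max(50, 24, 7) = 50
Root (Player 2): min(11, 50) = 11

11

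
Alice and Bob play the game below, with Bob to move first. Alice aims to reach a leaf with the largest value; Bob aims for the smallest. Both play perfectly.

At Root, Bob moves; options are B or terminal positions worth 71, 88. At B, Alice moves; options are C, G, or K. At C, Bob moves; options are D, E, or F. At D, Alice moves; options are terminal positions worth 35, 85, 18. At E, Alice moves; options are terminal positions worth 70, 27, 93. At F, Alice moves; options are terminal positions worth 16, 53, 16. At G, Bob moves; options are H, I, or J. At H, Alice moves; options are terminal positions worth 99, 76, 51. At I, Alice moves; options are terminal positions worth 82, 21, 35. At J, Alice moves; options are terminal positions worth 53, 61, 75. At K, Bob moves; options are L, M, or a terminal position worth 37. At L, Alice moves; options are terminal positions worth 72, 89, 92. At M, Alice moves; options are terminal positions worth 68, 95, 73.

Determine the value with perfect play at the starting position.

D (Alice): max(35, 85, 18) = 85
E (Alice): max(70, 27, 93) = 93
F (Alice): max(16, 53, 16) = 53
C (Bob): min(85, 93, 53) = 53
H (Alice): max(99, 76, 51) = 99
I (Alice): max(82, 21, 35) = 82
J (Alice): max(53, 61, 75) = 75
G (Bob): min(99, 82, 75) = 75
L (Alice): max(72, 89, 92) = 92
M (Alice): max(68, 95, 73) = 95
K (Bob): min(92, 95, 37) = 37
B (Alice): max(53, 75, 37) = 75
Root (Bob): min(75, 71, 88) = 71

71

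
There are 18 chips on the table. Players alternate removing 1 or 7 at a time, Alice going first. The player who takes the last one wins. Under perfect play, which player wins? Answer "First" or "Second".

Mark each pile size as W (mover wins) or L (mover loses):
i:   0  1  2  3  4  5  6  7  8  9 10 11 12 13 14 15 16 17 18
     L  W  L  W  L  W  L  W  L  W  L  W  L  W  L  W  L  W  L
Position 18 is L, so the second player wins.

Second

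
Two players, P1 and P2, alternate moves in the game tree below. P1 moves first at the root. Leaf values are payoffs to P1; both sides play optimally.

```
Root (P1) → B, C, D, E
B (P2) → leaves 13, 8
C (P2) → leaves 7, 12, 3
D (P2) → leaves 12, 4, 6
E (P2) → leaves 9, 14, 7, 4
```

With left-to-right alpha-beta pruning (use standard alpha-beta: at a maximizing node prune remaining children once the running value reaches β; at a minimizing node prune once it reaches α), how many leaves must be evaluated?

8

B [α=-∞,β=+∞]: v=8
C [α=8,β=+∞]: v=7 after child 1 ≤ α → α-cutoff, skip 2
D [α=8,β=+∞]: v=4 after child 2 ≤ α → α-cutoff, skip 1
E [α=8,β=+∞]: v=7 after child 3 ≤ α → α-cutoff, skip 1
Root [α=-∞,β=+∞]: v=8
Leaves evaluated: 8 of 12.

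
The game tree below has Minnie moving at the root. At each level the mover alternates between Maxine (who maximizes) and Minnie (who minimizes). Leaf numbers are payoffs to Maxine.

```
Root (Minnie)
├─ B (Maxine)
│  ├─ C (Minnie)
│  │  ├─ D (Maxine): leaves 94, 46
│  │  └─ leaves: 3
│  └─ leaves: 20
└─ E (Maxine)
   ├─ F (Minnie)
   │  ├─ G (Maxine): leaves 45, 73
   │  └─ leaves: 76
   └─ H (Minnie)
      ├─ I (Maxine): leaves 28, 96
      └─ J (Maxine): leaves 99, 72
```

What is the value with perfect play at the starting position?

20

D (Maxine): max(94, 46) = 94
C (Minnie): min(94, 3) = 3
B (Maxine): max(3, 20) = 20
G (Maxine): max(45, 73) = 73
F (Minnie): min(73, 76) = 73
I (Maxine): max(28, 96) = 96
J (Maxine): max(99, 72) = 99
H (Minnie): min(96, 99) = 96
E (Maxine): max(73, 96) = 96
Root (Minnie): min(20, 96) = 20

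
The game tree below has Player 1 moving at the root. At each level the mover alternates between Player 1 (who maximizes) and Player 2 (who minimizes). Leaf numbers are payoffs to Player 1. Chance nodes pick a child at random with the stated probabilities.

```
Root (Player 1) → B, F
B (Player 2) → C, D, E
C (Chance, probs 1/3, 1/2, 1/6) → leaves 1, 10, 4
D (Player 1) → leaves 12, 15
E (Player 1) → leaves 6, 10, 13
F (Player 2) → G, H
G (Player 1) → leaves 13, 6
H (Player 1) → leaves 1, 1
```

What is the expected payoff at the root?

6

C (Chance): 1/3·1 + 1/2·10 + 1/6·4 = 6
D (Player 1): max(12, 15) = 15
E (Player 1): max(6, 10, 13) = 13
B (Player 2): min(6, 15, 13) = 6
G (Player 1): max(13, 6) = 13
H (Player 1): max(1, 1) = 1
F (Player 2): min(13, 1) = 1
Root (Player 1): max(6, 1) = 6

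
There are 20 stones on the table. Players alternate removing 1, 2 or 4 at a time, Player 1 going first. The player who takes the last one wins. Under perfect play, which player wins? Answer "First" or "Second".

First

Mark each pile size as W (mover wins) or L (mover loses):
i:   0  1  2  3  4  5  6  7  8  9 10 11 12 13 14 15 16 17 18 19 20
     L  W  W  L  W  W  L  W  W  L  W  W  L  W  W  L  W  W  L  W  W
Position 20 is W, so the first player wins.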